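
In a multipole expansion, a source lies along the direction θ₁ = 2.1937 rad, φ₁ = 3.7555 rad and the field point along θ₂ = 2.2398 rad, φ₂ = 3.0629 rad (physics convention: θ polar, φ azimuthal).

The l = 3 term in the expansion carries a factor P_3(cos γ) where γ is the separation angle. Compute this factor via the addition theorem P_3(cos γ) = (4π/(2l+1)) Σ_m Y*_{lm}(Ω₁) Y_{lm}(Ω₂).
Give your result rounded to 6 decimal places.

Expand P_3 via completeness: Σ_{m} conj(Y_{3,m}) at Ω₁ times Y_{3,m} at Ω₂ —
  m=-3: Y*=(0.059822, -0.215378)  Y=(-0.195809, -0.047104)  product (-0.021859, 0.039355)
  m=-2: Y*=(-0.132265, -0.370390)  Y=(-0.385211, -0.061132)  product (0.028307, 0.150764)
  m=-1: Y*=(-0.150565, -0.106110)  Y=(-0.233339, -0.018400)  product (0.033180, 0.027530)
  m=+0: Y*=(0.282641, -0.000000)  Y=(0.249205, 0.000000)  product (0.070435, 0.000000)
  m=+1: Y*=(0.150565, -0.106110)  Y=(0.233339, -0.018400)  product (0.033180, -0.027530)
  m=+2: Y*=(-0.132265, 0.370390)  Y=(-0.385211, 0.061132)  product (0.028307, -0.150764)
  m=+3: Y*=(-0.059822, -0.215378)  Y=(0.195809, -0.047104)  product (-0.021859, -0.039355)
Total Σ_m = (0.149692, 0.000000). Multiply by 1.795196: (0.268726, 0.000000). P_3(cos γ) = 0.268726

0.268726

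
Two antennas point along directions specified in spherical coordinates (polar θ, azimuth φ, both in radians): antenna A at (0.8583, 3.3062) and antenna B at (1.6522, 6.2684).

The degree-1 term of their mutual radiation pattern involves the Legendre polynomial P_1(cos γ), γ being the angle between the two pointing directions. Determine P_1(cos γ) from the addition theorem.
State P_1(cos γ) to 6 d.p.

-0.795280

Summing Y*_{l m}(θ₁,φ₁)·Y_{l m}(θ₂,φ₂) over m ∈ [−1, 1]; prefactor 4π/(2·1+1) = 4.188790:
  [-1]  conj(Y_{1,-1})(Ω₁) = -0.25791 - 0.04284j ; Y_{1,-1}(Ω₂) = 0.34431 + 0.00509j ; Δ = -0.08858 - 0.01606j
  [+0]  conj(Y_{1,0})(Ω₁) = 0.31941 + 0.00000j ; Y_{1,0}(Ω₂) = -0.03973 + 0.00000j ; Δ = -0.01269 + 0.00000j
  [+1]  conj(Y_{1,1})(Ω₁) = 0.25791 - 0.04284j ; Y_{1,1}(Ω₂) = -0.34431 + 0.00509j ; Δ = -0.08858 + 0.01606j
Accumulated sum -0.18986 + 0.00000j; after 4π/(2l+1) scaling, -0.79528 + 0.00000j ⇒ P_1 = -0.795280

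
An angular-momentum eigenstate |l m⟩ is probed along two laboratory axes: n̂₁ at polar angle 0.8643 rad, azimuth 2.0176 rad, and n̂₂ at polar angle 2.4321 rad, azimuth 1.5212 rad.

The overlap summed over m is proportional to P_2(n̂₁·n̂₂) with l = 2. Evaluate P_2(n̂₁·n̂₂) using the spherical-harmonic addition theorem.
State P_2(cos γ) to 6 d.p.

Summing Y*_{l m}(θ₁,φ₁)·Y_{l m}(θ₂,φ₂) over m ∈ [−2, 2]; prefactor 4π/(2·2+1) = 2.513274:
  m=-2: Y*=-0.14004 - 0.17417j  Y=-0.16312 - 0.01623j  product 0.02002 + 0.03069j
  m=-1: Y*=-0.16483 + 0.34403j  Y=-0.01893 + 0.38136j  product -0.12808 - 0.06937j
  m=+0: Y*=0.08335 + 0.00000j  Y=0.22924 + 0.00000j  product 0.01911 + 0.00000j
  m=+1: Y*=0.16483 + 0.34403j  Y=0.01893 + 0.38136j  product -0.12808 + 0.06937j
  m=+2: Y*=-0.14004 + 0.17417j  Y=-0.16312 + 0.01623j  product 0.02002 - 0.03069j
Σ over m = -0.19702 - 0.00000j; ×(4π/5) → -0.49516 - 0.00000j. Real part: -0.495159

-0.495159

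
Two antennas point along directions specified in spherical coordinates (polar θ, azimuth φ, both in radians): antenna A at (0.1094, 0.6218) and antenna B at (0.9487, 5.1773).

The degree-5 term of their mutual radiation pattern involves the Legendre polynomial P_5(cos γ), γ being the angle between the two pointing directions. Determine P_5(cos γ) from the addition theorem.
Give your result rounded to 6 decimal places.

-0.066361

Addition theorem: P_5(cos γ) = (4π/11) Σ_m Y*_{lm}(Ω₁) Y_{lm}(Ω₂), m = −5…5:
  [-5]  conj(Y_{5,-5})(Ω₁) = -0.000007+0.000000i ; Y_{5,-5}(Ω₂) = +0.119945-0.112585i ; Δ = -0.000001+0.000001i
  [-4]  conj(Y_{5,-4})(Ω₁) = -0.000164+0.000126i ; Y_{5,-4}(Ω₂) = -0.106258-0.357581i ; Δ = +0.000063+0.000045i
  [-3]  conj(Y_{5,-3})(Ω₁) = -0.001032+0.003401i ; Y_{5,-3}(Ω₂) = -0.375876-0.066870i ; Δ = +0.000615-0.001209i
  [-2]  conj(Y_{5,-2})(Ω₁) = +0.012678+0.037353i ; Y_{5,-2}(Ω₂) = -0.007316+0.009806i ; Δ = -0.000459-0.000149i
  [-1]  conj(Y_{5,-1})(Ω₁) = +0.217988+0.156217i ; Y_{5,-1}(Ω₂) = -0.155497-0.310014i ; Δ = +0.014533-0.091871i
  [+0]  conj(Y_{5,0})(Ω₁) = +0.853446-0.000000i ; Y_{5,0}(Ω₂) = -0.102633+0.000000i ; Δ = -0.087591+0.000000i
  [+1]  conj(Y_{5,1})(Ω₁) = -0.217988+0.156217i ; Y_{5,1}(Ω₂) = +0.155497-0.310014i ; Δ = +0.014533+0.091871i
  [+2]  conj(Y_{5,2})(Ω₁) = +0.012678-0.037353i ; Y_{5,2}(Ω₂) = -0.007316-0.009806i ; Δ = -0.000459+0.000149i
  [+3]  conj(Y_{5,3})(Ω₁) = +0.001032+0.003401i ; Y_{5,3}(Ω₂) = +0.375876-0.066870i ; Δ = +0.000615+0.001209i
  [+4]  conj(Y_{5,4})(Ω₁) = -0.000164-0.000126i ; Y_{5,4}(Ω₂) = -0.106258+0.357581i ; Δ = +0.000063-0.000045i
  [+5]  conj(Y_{5,5})(Ω₁) = +0.000007+0.000000i ; Y_{5,5}(Ω₂) = -0.119945-0.112585i ; Δ = -0.000001-0.000001i
Total Σ_m = -0.058089-0.000000i. Multiply by 1.142397: -0.066361-0.000000i. P_5(cos γ) = -0.066361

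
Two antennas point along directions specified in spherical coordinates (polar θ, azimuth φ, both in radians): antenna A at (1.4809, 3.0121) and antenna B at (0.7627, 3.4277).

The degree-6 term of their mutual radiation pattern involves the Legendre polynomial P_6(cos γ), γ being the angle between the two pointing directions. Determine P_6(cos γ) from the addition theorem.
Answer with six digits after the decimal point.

Addition theorem: P_6(cos γ) = (4π/13) Σ_m Y*_{lm}(Ω₁) Y_{lm}(Ω₂), m = −6…6:
  m=-6: +0.336202-0.330573i × -0.007635-0.051974i = -0.019748-0.014950i  (running Σ = -0.019748-0.014950i)
  m=-5: -0.117430+0.088802i × -0.026622+0.188560i = -0.013618-0.024507i  (running Σ = -0.033366-0.039457i)
  m=-4: -0.277964+0.158403i × +0.159663-0.351501i = +0.011298+0.122996i  (running Σ = -0.022068+0.083539i)
  m=-3: +0.155665-0.063710i × -0.279136+0.323134i = -0.022865+0.068084i  (running Σ = -0.044933+0.151623i)
  m=-2: +0.267660-0.070913i × +0.079376-0.051126i = +0.017620-0.019313i  (running Σ = -0.027312+0.132310i)
  m=-1: -0.173884+0.022643i × +0.328677-0.096690i = -0.054962+0.024255i  (running Σ = -0.082274+0.156565i)
  m=0: -0.265343-0.000000i × -0.202783+0.000000i = +0.053807+0.000000i  (running Σ = -0.028467+0.156565i)
  m=1: +0.173884+0.022643i × -0.328677-0.096690i = -0.054962-0.024255i  (running Σ = -0.083429+0.132310i)
  m=2: +0.267660+0.070913i × +0.079376+0.051126i = +0.017620+0.019313i  (running Σ = -0.065809+0.151623i)
  m=3: -0.155665-0.063710i × +0.279136+0.323134i = -0.022865-0.068084i  (running Σ = -0.088674+0.083539i)
  m=4: -0.277964-0.158403i × +0.159663+0.351501i = +0.011298-0.122996i  (running Σ = -0.077375-0.039457i)
  m=5: +0.117430+0.088802i × +0.026622+0.188560i = -0.013618+0.024507i  (running Σ = -0.090994-0.014950i)
  m=6: +0.336202+0.330573i × -0.007635+0.051974i = -0.019748+0.014950i  (running Σ = -0.110742-0.000000i)
Accumulated sum -0.110742-0.000000i; after 4π/(2l+1) scaling, -0.107048-0.000000i ⇒ P_6 = -0.107048

-0.107048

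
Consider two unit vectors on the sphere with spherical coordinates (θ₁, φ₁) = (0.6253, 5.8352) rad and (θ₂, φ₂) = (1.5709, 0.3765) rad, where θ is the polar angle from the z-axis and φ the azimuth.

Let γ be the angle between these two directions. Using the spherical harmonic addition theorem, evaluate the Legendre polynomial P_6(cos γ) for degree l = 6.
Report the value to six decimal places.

0.289652

Term-by-term m-sum for l=6 (normalisation 4π/13 = 0.966644):
  [-6]  conj(Y_{6,-6})(Ω₁) = (-0.017465, -0.008516) ; Y_{6,-6}(Ω₂) = (-0.306831, -0.373128) ; Δ = (0.002181, 0.009129)
  [-5]  conj(Y_{6,-5})(Ω₁) = (-0.057832, -0.073127) ; Y_{6,-5}(Ω₂) = (0.000053, 0.000165) ; Δ = (0.000009, -0.000013)
  [-4]  conj(Y_{6,-4})(Ω₁) = (-0.057245, -0.254622) ; Y_{6,-4}(Ω₂) = (-0.023102, 0.356032) ; Δ = (0.091976, -0.014499)
  [-3]  conj(Y_{6,-3})(Ω₁) = (0.100791, -0.436678) ; Y_{6,-3}(Ω₂) = (0.000087, -0.000183) ; Δ = (-0.000071, -0.000056)
  [-2]  conj(Y_{6,-2})(Ω₁) = (0.238990, -0.298686) ; Y_{6,-2}(Ω₂) = (0.237640, -0.222720) ; Δ = (-0.009730, -0.124208)
  [-1]  conj(Y_{6,-1})(Ω₁) = (-0.081160, 0.039003) ; Y_{6,-1}(Ω₂) = (-0.000199, 0.000079) ; Δ = (0.000013, -0.000014)
  [+0]  conj(Y_{6,0})(Ω₁) = (-0.411803, -0.000000) ; Y_{6,0}(Ω₂) = (-0.317846, 0.000000) ; Δ = (0.130890, 0.000000)
  [+1]  conj(Y_{6,1})(Ω₁) = (0.081160, 0.039003) ; Y_{6,1}(Ω₂) = (0.000199, 0.000079) ; Δ = (0.000013, 0.000014)
  [+2]  conj(Y_{6,2})(Ω₁) = (0.238990, 0.298686) ; Y_{6,2}(Ω₂) = (0.237640, 0.222720) ; Δ = (-0.009730, 0.124208)
  [+3]  conj(Y_{6,3})(Ω₁) = (-0.100791, -0.436678) ; Y_{6,3}(Ω₂) = (-0.000087, -0.000183) ; Δ = (-0.000071, 0.000056)
  [+4]  conj(Y_{6,4})(Ω₁) = (-0.057245, 0.254622) ; Y_{6,4}(Ω₂) = (-0.023102, -0.356032) ; Δ = (0.091976, 0.014499)
  [+5]  conj(Y_{6,5})(Ω₁) = (0.057832, -0.073127) ; Y_{6,5}(Ω₂) = (-0.000053, 0.000165) ; Δ = (0.000009, 0.000013)
  [+6]  conj(Y_{6,6})(Ω₁) = (-0.017465, 0.008516) ; Y_{6,6}(Ω₂) = (-0.306831, 0.373128) ; Δ = (0.002181, -0.009129)
Total Σ_m = (0.299647, -0.000000). Multiply by 0.966644: (0.289652, -0.000000). P_6(cos γ) = 0.289652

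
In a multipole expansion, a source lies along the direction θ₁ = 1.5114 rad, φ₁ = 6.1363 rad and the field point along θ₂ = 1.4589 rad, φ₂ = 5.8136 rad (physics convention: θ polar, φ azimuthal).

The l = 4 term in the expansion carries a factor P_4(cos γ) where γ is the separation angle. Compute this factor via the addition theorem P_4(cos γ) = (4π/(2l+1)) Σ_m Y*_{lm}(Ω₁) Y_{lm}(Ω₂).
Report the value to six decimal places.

Addition theorem: P_4(cos γ) = (4π/9) Σ_m Y*_{lm}(Ω₁) Y_{lm}(Ω₂), m = −4…4:
  m=-4: (0.365731, -0.243577) × (-0.130643, 0.411317) = (0.052407, 0.182253)  (running Σ = (0.052407, 0.182253))
  m=-3: (0.066848, -0.031524) × (0.022128, 0.135363) = (0.005746, 0.008351)  (running Σ = (0.058153, 0.190604))
  m=-2: (-0.311193, 0.094143) × (-0.178034, -0.243347) = (0.078313, 0.058967)  (running Σ = (0.136466, 0.249572))
  m=-1: (-0.082511, 0.012208) × (-0.136355, -0.069193) = (0.012095, 0.004045)  (running Σ = (0.148561, 0.253616))
  m=0: (0.306220, -0.000000) × (0.278362, 0.000000) = (0.085240, 0.000000)  (running Σ = (0.233801, 0.253616))
  m=1: (0.082511, 0.012208) × (0.136355, -0.069193) = (0.012095, -0.004045)  (running Σ = (0.245897, 0.249572))
  m=2: (-0.311193, -0.094143) × (-0.178034, 0.243347) = (0.078313, -0.058967)  (running Σ = (0.324210, 0.190604))
  m=3: (-0.066848, -0.031524) × (-0.022128, 0.135363) = (0.005746, -0.008351)  (running Σ = (0.329956, 0.182253))
  m=4: (0.365731, 0.243577) × (-0.130643, -0.411317) = (0.052407, -0.182253)  (running Σ = (0.382363, -0.000000))
Accumulated sum (0.382363, -0.000000); after 4π/(2l+1) scaling, (0.533879, -0.000000) ⇒ P_4 = 0.533879

0.533879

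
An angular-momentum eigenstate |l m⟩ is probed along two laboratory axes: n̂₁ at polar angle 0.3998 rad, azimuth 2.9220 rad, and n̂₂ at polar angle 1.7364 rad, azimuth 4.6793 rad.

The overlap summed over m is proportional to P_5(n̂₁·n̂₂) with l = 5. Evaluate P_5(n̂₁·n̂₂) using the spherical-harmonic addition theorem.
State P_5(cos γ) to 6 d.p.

-0.325457

Expand P_5 via completeness: Σ_{m} conj(Y_{5,m}) at Ω₁ times Y_{5,m} at Ω₂ —
  m=-5: -0.00189 + 0.00369j × -0.07135 + 0.42732j = -0.00144 - 0.00107j  (running Σ = -0.00144 - 0.00107j)
  m=-4: 0.01981 - 0.02389j × -0.22698 - 0.03022j = -0.00522 + 0.00482j  (running Σ = -0.00666 + 0.00375j)
  m=-3: -0.10706 + 0.08288j × -0.02485 + 0.24952j = -0.01802 - 0.02877j  (running Σ = -0.02468 - 0.02502j)
  m=-2: 0.33084 - 0.15542j × -0.24908 - 0.01651j = -0.08497 + 0.03325j  (running Σ = -0.10965 + 0.00823j)
  m=-1: -0.51588 + 0.11514j × -0.00664 + 0.20051j = -0.01966 - 0.10420j  (running Σ = -0.12932 - 0.09597j)
  m=0: 0.10362 + 0.00000j × -0.25341 + 0.00000j = -0.02626 + 0.00000j  (running Σ = -0.15557 - 0.09597j)
  m=1: 0.51588 + 0.11514j × 0.00664 + 0.20051j = -0.01966 + 0.10420j  (running Σ = -0.17524 + 0.00823j)
  m=2: 0.33084 + 0.15542j × -0.24908 + 0.01651j = -0.08497 - 0.03325j  (running Σ = -0.26021 - 0.02502j)
  m=3: 0.10706 + 0.08288j × 0.02485 + 0.24952j = -0.01802 + 0.02877j  (running Σ = -0.27823 + 0.00375j)
  m=4: 0.01981 + 0.02389j × -0.22698 + 0.03022j = -0.00522 - 0.00482j  (running Σ = -0.28345 - 0.00107j)
  m=5: 0.00189 + 0.00369j × 0.07135 + 0.42732j = -0.00144 + 0.00107j  (running Σ = -0.28489 + 0.00000j)
Σ over m = -0.28489 + 0.00000j; ×(4π/11) → -0.32546 + 0.00000j. Real part: -0.325457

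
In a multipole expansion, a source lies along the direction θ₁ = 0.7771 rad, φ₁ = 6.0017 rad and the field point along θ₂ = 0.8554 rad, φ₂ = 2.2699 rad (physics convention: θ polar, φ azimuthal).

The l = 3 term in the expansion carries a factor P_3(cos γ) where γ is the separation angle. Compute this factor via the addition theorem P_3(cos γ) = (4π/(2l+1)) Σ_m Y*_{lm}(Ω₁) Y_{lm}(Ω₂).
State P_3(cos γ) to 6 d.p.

Expand P_3 via completeness: Σ_{m} conj(Y_{3,m}) at Ω₁ times Y_{3,m} at Ω₂ —
  term(m=-3) = (0.005124, -0.025300)   from Y*(Ω₁)=(0.095539, -0.107547), Y(Ω₂)=(0.155138, -0.090173)
  term(m=-2) = (0.052072, 0.126541)   from Y*(Ω₁)=(0.302976, -0.191207), Y(Ω₂)=(-0.065592, 0.376266)
  term(m=-1) = (-0.081502, -0.054594)   from Y*(Ω₁)=(0.335582, -0.097038), Y(Ω₂)=(-0.180714, -0.214942)
  term(m=+0) = (0.025347, 0.000000)   from Y*(Ω₁)=(-0.121990, -0.000000), Y(Ω₂)=(-0.207779, 0.000000)
  term(m=+1) = (-0.081502, 0.054594)   from Y*(Ω₁)=(-0.335582, -0.097038), Y(Ω₂)=(0.180714, -0.214942)
  term(m=+2) = (0.052072, -0.126541)   from Y*(Ω₁)=(0.302976, 0.191207), Y(Ω₂)=(-0.065592, -0.376266)
  term(m=+3) = (0.005124, 0.025300)   from Y*(Ω₁)=(-0.095539, -0.107547), Y(Ω₂)=(-0.155138, -0.090173)
Σ over m = (-0.023265, 0.000000); ×(4π/7) → (-0.041765, 0.000000). Real part: -0.041765

-0.041765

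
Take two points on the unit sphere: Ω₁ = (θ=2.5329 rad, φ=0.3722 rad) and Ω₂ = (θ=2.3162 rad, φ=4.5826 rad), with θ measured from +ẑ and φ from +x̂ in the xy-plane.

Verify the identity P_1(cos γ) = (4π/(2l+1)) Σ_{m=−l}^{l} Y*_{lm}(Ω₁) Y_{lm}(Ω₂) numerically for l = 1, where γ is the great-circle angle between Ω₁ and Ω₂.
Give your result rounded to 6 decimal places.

Summing Y*_{l m}(θ₁,φ₁)·Y_{l m}(θ₂,φ₂) over m ∈ [−1, 1]; prefactor 4π/(2·1+1) = 4.188790:
  m=-1: Y*=(0.184025, 0.071843)  Y=(-0.032858, 0.251739)  product (-0.024132, 0.043966)
  m=+0: Y*=(-0.400848, -0.000000)  Y=(-0.331404, 0.000000)  product (0.132842, 0.000000)
  m=+1: Y*=(-0.184025, 0.071843)  Y=(0.032858, 0.251739)  product (-0.024132, -0.043966)
Accumulated sum (0.084578, 0.000000); after 4π/(2l+1) scaling, (0.354279, 0.000000) ⇒ P_1 = 0.354279

0.354279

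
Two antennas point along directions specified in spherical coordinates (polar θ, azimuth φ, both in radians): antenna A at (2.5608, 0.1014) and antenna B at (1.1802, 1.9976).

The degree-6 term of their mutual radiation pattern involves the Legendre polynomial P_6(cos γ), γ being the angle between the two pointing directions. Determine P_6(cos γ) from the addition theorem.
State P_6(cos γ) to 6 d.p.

Summing Y*_{l m}(θ₁,φ₁)·Y_{l m}(θ₂,φ₂) over m ∈ [−6, 6]; prefactor 4π/(2·6+1) = 0.966644:
  [-6]  conj(Y_{6,-6})(Ω₁) = 0.01082 + 0.00753j ; Y_{6,-6}(Ω₂) = 0.25247 + 0.16569j ; Δ = 0.00148 + 0.00369j
  [-5]  conj(Y_{6,-5})(Ω₁) = -0.06082 - 0.03378j ; Y_{6,-5}(Ω₂) = -0.36420 + 0.22997j ; Δ = 0.02992 - 0.00168j
  [-4]  conj(Y_{6,-4})(Ω₁) = 0.19873 + 0.08534j ; Y_{6,-4}(Ω₂) = -0.02109 - 0.15365j ; Δ = 0.00892 - 0.03234j
  [-3]  conj(Y_{6,-3})(Ω₁) = -0.40239 - 0.12633j ; Y_{6,-3}(Ω₂) = -0.26404 - 0.07890j ; Δ = 0.09628 + 0.06511j
  [-2]  conj(Y_{6,-2})(Ω₁) = 0.43606 + 0.08967j ; Y_{6,-2}(Ω₂) = 0.16764 - 0.19222j ; Δ = 0.09034 - 0.06879j
  [-1]  conj(Y_{6,-1})(Ω₁) = -0.02875 - 0.00293j ; Y_{6,-1}(Ω₂) = -0.08073 - 0.17753j ; Δ = 0.00180 + 0.00534j
  [+0]  conj(Y_{6,0})(Ω₁) = -0.42087 + 0.00000j ; Y_{6,0}(Ω₂) = 0.27369 + 0.00000j ; Δ = -0.11518 + 0.00000j
  [+1]  conj(Y_{6,1})(Ω₁) = 0.02875 - 0.00293j ; Y_{6,1}(Ω₂) = 0.08073 - 0.17753j ; Δ = 0.00180 - 0.00534j
  [+2]  conj(Y_{6,2})(Ω₁) = 0.43606 - 0.08967j ; Y_{6,2}(Ω₂) = 0.16764 + 0.19222j ; Δ = 0.09034 + 0.06879j
  [+3]  conj(Y_{6,3})(Ω₁) = 0.40239 - 0.12633j ; Y_{6,3}(Ω₂) = 0.26404 - 0.07890j ; Δ = 0.09628 - 0.06511j
  [+4]  conj(Y_{6,4})(Ω₁) = 0.19873 - 0.08534j ; Y_{6,4}(Ω₂) = -0.02109 + 0.15365j ; Δ = 0.00892 + 0.03234j
  [+5]  conj(Y_{6,5})(Ω₁) = 0.06082 - 0.03378j ; Y_{6,5}(Ω₂) = 0.36420 + 0.22997j ; Δ = 0.02992 + 0.00168j
  [+6]  conj(Y_{6,6})(Ω₁) = 0.01082 - 0.00753j ; Y_{6,6}(Ω₂) = 0.25247 - 0.16569j ; Δ = 0.00148 - 0.00369j
Total Σ_m = 0.34230 - 0.00000j. Multiply by 0.966644: 0.33088 - 0.00000j. P_6(cos γ) = 0.330880

0.330880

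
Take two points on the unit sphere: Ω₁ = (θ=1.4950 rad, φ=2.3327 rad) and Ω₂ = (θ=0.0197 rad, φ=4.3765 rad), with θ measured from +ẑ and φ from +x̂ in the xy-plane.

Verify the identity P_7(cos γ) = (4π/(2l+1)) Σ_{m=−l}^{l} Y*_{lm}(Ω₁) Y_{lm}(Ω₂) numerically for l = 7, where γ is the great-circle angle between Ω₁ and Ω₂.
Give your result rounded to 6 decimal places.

-0.140239

Term-by-term m-sum for l=7 (normalisation 4π/15 = 0.837758):
  m=-7: Y*=-0.398595-0.285125i  Y=+0.000000+0.000000i  product -0.000000-0.000000i
  m=-6: Y*=+0.019565+0.137873i  Y=+0.000000-0.000000i  product +0.000000+0.000000i
  m=-5: Y*=-0.207318+0.262799i  Y=-0.000000-0.000000i  product +0.000000-0.000000i
  m=-4: Y*=+0.160001-0.015081i  Y=+0.000000+0.000001i  product +0.000000+0.000000i
  m=-3: Y*=+0.217525+0.188835i  Y=+0.000057-0.000036i  product +0.000019+0.000003i
  m=-2: Y*=-0.007953-0.169134i  Y=-0.002277-0.001811i  product -0.000288+0.000400i
  m=-1: Y*=+0.186507-0.195483i  Y=-0.026473+0.075828i  product +0.009886+0.019317i
  m=+0: Y*=-0.171754-0.000000i  Y=+1.086620+0.000000i  product -0.186631-0.000000i
  m=+1: Y*=-0.186507-0.195483i  Y=+0.026473+0.075828i  product +0.009886-0.019317i
  m=+2: Y*=-0.007953+0.169134i  Y=-0.002277+0.001811i  product -0.000288-0.000400i
  m=+3: Y*=-0.217525+0.188835i  Y=-0.000057-0.000036i  product +0.000019-0.000003i
  m=+4: Y*=+0.160001+0.015081i  Y=+0.000000-0.000001i  product +0.000000-0.000000i
  m=+5: Y*=+0.207318+0.262799i  Y=+0.000000-0.000000i  product +0.000000+0.000000i
  m=+6: Y*=+0.019565-0.137873i  Y=+0.000000+0.000000i  product +0.000000-0.000000i
  m=+7: Y*=+0.398595-0.285125i  Y=-0.000000+0.000000i  product -0.000000+0.000000i
Total Σ_m = -0.167397+0.000000i. Multiply by 0.837758: -0.140239+0.000000i. P_7(cos γ) = -0.140239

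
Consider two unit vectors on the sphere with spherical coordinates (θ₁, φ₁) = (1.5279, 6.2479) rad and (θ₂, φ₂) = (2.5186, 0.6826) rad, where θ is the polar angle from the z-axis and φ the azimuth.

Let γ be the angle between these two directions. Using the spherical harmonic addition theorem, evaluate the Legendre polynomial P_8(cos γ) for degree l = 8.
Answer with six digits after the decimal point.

-0.263067

Summing Y*_{l m}(θ₁,φ₁)·Y_{l m}(θ₂,φ₂) over m ∈ [−8, 8]; prefactor 4π/(2·8+1) = 0.739198:
  m=-8: +0.491398-0.142519i × +0.004711+0.005073i = +0.003038+0.001822i  (running Σ = +0.003038+0.001822i)
  m=-7: +0.085179-0.021478i × -0.002535-0.038462i = -0.001042-0.003222i  (running Σ = +0.001996-0.001400i)
  m=-6: -0.355890+0.076492i × -0.076399+0.107744i = +0.018948-0.044189i  (running Σ = +0.020944-0.045589i)
  m=-5: -0.101572+0.018108i × +0.296571-0.082528i = -0.028629+0.013753i  (running Σ = -0.007685-0.031836i)
  m=-4: +0.317815-0.045157i × -0.435863-0.190058i = -0.147106-0.040721i  (running Σ = -0.154791-0.072557i)
  m=-3: +0.109663-0.011652i × +0.182258+0.352662i = +0.024096+0.036550i  (running Σ = -0.130695-0.036007i)
  m=-2: -0.301819+0.021335i × -0.009244+0.044329i = +0.001844-0.013577i  (running Σ = -0.128851-0.049584i)
  m=-1: -0.113221+0.003997i × +0.322478-0.262165i = -0.035464+0.030972i  (running Σ = -0.164314-0.018612i)
  m=0: +0.297194-0.000000i × -0.091699+0.000000i = -0.027252+0.000000i  (running Σ = -0.191567-0.018612i)
  m=1: +0.113221+0.003997i × -0.322478-0.262165i = -0.035464-0.030972i  (running Σ = -0.227030-0.049584i)
  m=2: -0.301819-0.021335i × -0.009244-0.044329i = +0.001844+0.013577i  (running Σ = -0.225186-0.036007i)
  m=3: -0.109663-0.011652i × -0.182258+0.352662i = +0.024096-0.036550i  (running Σ = -0.201090-0.072557i)
  m=4: +0.317815+0.045157i × -0.435863+0.190058i = -0.147106+0.040721i  (running Σ = -0.348196-0.031836i)
  m=5: +0.101572+0.018108i × -0.296571-0.082528i = -0.028629-0.013753i  (running Σ = -0.376825-0.045589i)
  m=6: -0.355890-0.076492i × -0.076399-0.107744i = +0.018948+0.044189i  (running Σ = -0.357877-0.001400i)
  m=7: -0.085179-0.021478i × +0.002535-0.038462i = -0.001042+0.003222i  (running Σ = -0.358919+0.001822i)
  m=8: +0.491398+0.142519i × +0.004711-0.005073i = +0.003038-0.001822i  (running Σ = -0.355881+0.000000i)
Σ over m = -0.355881+0.000000i; ×(4π/17) → -0.263067+0.000000i. Real part: -0.263067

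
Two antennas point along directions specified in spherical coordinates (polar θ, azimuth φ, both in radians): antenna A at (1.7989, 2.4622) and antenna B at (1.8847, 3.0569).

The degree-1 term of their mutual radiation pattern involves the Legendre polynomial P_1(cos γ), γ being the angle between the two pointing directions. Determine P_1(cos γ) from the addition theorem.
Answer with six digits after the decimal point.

0.837257

Expand P_1 via completeness: Σ_{m} conj(Y_{1,m}) at Ω₁ times Y_{1,m} at Ω₂ —
  [-1]  conj(Y_{1,-1})(Ω₁) = -0.26182 + 0.21146j ; Y_{1,-1}(Ω₂) = -0.32743 - 0.02780j ; Δ = 0.09161 - 0.06196j
  [+0]  conj(Y_{1,0})(Ω₁) = -0.11049 + 0.00000j ; Y_{1,0}(Ω₂) = -0.15087 + 0.00000j ; Δ = 0.01667 + 0.00000j
  [+1]  conj(Y_{1,1})(Ω₁) = 0.26182 + 0.21146j ; Y_{1,1}(Ω₂) = 0.32743 - 0.02780j ; Δ = 0.09161 + 0.06196j
Σ over m = 0.19988 + 0.00000j; ×(4π/3) → 0.83726 + 0.00000j. Real part: 0.837257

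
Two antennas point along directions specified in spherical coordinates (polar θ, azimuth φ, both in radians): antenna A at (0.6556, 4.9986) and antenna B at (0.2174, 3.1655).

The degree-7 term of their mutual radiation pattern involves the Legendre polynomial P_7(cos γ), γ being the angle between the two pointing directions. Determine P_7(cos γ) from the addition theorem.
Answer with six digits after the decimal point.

Term-by-term m-sum for l=7 (normalisation 4π/15 = 0.837758):
  m=-7: Y*=-0.014207-0.006562i  Y=-0.000011+0.000002i  product +0.000000+0.000000i
  m=-6: Y*=+0.011112-0.075320i  Y=+0.000182-0.000026i  product +0.000000-0.000014i
  m=-5: Y*=+0.219333-0.030851i  Y=-0.001938+0.000233i  product -0.000418+0.000111i
  m=-4: Y*=+0.171594+0.378184i  Y=+0.014505-0.001391i  product +0.003015+0.005247i
  m=-3: Y*=-0.341310+0.294652i  Y=-0.077594+0.005575i  product +0.024841-0.024766i
  m=-2: Y*=-0.090702-0.058448i  Y=+0.284841-0.013630i  product -0.026632-0.015412i
  m=-1: Y*=-0.100932+0.342966i  Y=-0.627686+0.015009i  product +0.058206-0.216790i
  m=+0: Y*=-0.230196-0.000000i  Y=+0.479641+0.000000i  product -0.110412-0.000000i
  m=+1: Y*=+0.100932+0.342966i  Y=+0.627686+0.015009i  product +0.058206+0.216790i
  m=+2: Y*=-0.090702+0.058448i  Y=+0.284841+0.013630i  product -0.026632+0.015412i
  m=+3: Y*=+0.341310+0.294652i  Y=+0.077594+0.005575i  product +0.024841+0.024766i
  m=+4: Y*=+0.171594-0.378184i  Y=+0.014505+0.001391i  product +0.003015-0.005247i
  m=+5: Y*=-0.219333-0.030851i  Y=+0.001938+0.000233i  product -0.000418-0.000111i
  m=+6: Y*=+0.011112+0.075320i  Y=+0.000182+0.000026i  product +0.000000+0.000014i
  m=+7: Y*=+0.014207-0.006562i  Y=+0.000011+0.000002i  product +0.000000-0.000000i
Σ over m = +0.007612+0.000000i; ×(4π/15) → +0.006377+0.000000i. Real part: 0.006377

0.006377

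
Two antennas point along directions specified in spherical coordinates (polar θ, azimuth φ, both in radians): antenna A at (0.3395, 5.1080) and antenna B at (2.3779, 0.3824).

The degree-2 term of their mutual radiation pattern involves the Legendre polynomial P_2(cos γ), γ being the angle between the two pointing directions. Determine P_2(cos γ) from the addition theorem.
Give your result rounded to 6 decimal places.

Summing Y*_{l m}(θ₁,φ₁)·Y_{l m}(θ₂,φ₂) over m ∈ [−2, 2]; prefactor 4π/(2·2+1) = 2.513274:
  m=-2: -0.030114-0.030467i × +0.133305-0.127923i = -0.007912-0.000209i  (running Σ = -0.007912-0.000209i)
  m=-1: +0.093486-0.223849i × -0.358037+0.144002i = -0.001237+0.093608i  (running Σ = -0.009148+0.093399i)
  m=0: +0.525853-0.000000i × +0.178227+0.000000i = +0.093721+0.000000i  (running Σ = +0.084572+0.093399i)
  m=1: -0.093486-0.223849i × +0.358037+0.144002i = -0.001237-0.093608i  (running Σ = +0.083336-0.000209i)
  m=2: -0.030114+0.030467i × +0.133305+0.127923i = -0.007912+0.000209i  (running Σ = +0.075424+0.000000i)
Σ over m = +0.075424+0.000000i; ×(4π/5) → +0.189561+0.000000i. Real part: 0.189561

0.189561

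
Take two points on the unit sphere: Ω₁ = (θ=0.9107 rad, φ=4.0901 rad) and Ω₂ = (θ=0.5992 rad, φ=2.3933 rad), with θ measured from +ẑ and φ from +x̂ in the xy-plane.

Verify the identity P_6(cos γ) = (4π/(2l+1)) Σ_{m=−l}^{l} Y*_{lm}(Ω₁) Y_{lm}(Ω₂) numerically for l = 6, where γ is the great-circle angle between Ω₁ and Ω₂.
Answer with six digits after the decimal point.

Addition theorem: P_6(cos γ) = (4π/13) Σ_m Y*_{lm}(Ω₁) Y_{lm}(Ω₂), m = −6…6:
  [-6]  conj(Y_{6,-6})(Ω₁) = +0.097389-0.065510i ; Y_{6,-6}(Ω₂) = -0.003432-0.015162i ; Δ = -0.001328-0.001252i
  [-5]  conj(Y_{6,-5})(Ω₁) = -0.009514+0.315475i ; Y_{6,-5}(Ω₂) = +0.065084+0.044514i ; Δ = -0.014662+0.020109i
  [-4]  conj(Y_{6,-4})(Ω₁) = -0.346179-0.264500i ; Y_{6,-4}(Ω₂) = -0.232088+0.034702i ; Δ = +0.089523+0.049374i
  [-3]  conj(Y_{6,-3})(Ω₁) = +0.213940-0.065259i ; Y_{6,-3}(Ω₂) = +0.271107-0.339342i ; Δ = +0.035855-0.090291i
  [-2]  conj(Y_{6,-2})(Ω₁) = +0.071808-0.212257i ; Y_{6,-2}(Ω₂) = +0.031269+0.420582i ; Δ = +0.091517+0.023564i
  [-1]  conj(Y_{6,-1})(Ω₁) = +0.187811+0.261805i ; Y_{6,-1}(Ω₂) = +0.015755+0.014627i ; Δ = -0.000870+0.006872i
  [+0]  conj(Y_{6,0})(Ω₁) = +0.141488-0.000000i ; Y_{6,0}(Ω₂) = -0.421293+0.000000i ; Δ = -0.059608+0.000000i
  [+1]  conj(Y_{6,1})(Ω₁) = -0.187811+0.261805i ; Y_{6,1}(Ω₂) = -0.015755+0.014627i ; Δ = -0.000870-0.006872i
  [+2]  conj(Y_{6,2})(Ω₁) = +0.071808+0.212257i ; Y_{6,2}(Ω₂) = +0.031269-0.420582i ; Δ = +0.091517-0.023564i
  [+3]  conj(Y_{6,3})(Ω₁) = -0.213940-0.065259i ; Y_{6,3}(Ω₂) = -0.271107-0.339342i ; Δ = +0.035855+0.090291i
  [+4]  conj(Y_{6,4})(Ω₁) = -0.346179+0.264500i ; Y_{6,4}(Ω₂) = -0.232088-0.034702i ; Δ = +0.089523-0.049374i
  [+5]  conj(Y_{6,5})(Ω₁) = +0.009514+0.315475i ; Y_{6,5}(Ω₂) = -0.065084+0.044514i ; Δ = -0.014662-0.020109i
  [+6]  conj(Y_{6,6})(Ω₁) = +0.097389+0.065510i ; Y_{6,6}(Ω₂) = -0.003432+0.015162i ; Δ = -0.001328+0.001252i
Σ over m = +0.340461+0.000000i; ×(4π/13) → +0.329105+0.000000i. Real part: 0.329105

0.329105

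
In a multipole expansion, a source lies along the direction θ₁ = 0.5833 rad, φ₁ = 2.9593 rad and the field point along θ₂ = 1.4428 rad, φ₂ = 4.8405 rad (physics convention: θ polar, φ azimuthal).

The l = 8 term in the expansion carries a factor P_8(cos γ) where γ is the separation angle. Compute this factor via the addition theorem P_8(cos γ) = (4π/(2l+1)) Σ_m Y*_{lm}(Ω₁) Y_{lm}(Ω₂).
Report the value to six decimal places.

Summing Y*_{l m}(θ₁,φ₁)·Y_{l m}(θ₂,φ₂) over m ∈ [−8, 8]; prefactor 4π/(2·8+1) = 0.739198:
  m=-8: 0.00049 - 0.00434j × 0.25059 - 0.41250j = -0.00167 - 0.00129j  (running Σ = -0.00167 - 0.00129j)
  m=-7: -0.00769 + 0.02532j × -0.19413 - 0.15508j = 0.00542 - 0.00372j  (running Σ = 0.00375 - 0.00501j)
  m=-6: 0.04559 - 0.08822j × 0.19462 - 0.18821j = -0.00773 - 0.02575j  (running Σ = -0.00398 - 0.03076j)
  m=-5: -0.15699 + 0.20256j × -0.16406 - 0.22009j = 0.07034 + 0.00132j  (running Σ = 0.06636 - 0.02944j)
  m=-4: 0.33506 - 0.29935j × 0.16936 - 0.09528j = 0.02823 - 0.08262j  (running Σ = 0.09459 - 0.11206j)
  m=-3: -0.39686 + 0.24162j × -0.10550 - 0.26086j = 0.10490 + 0.07803j  (running Σ = 0.19948 - 0.03403j)
  m=-2: 0.08559 - 0.03267j × 0.15336 - 0.04018j = 0.01181 - 0.00845j  (running Σ = 0.21130 - 0.04248j)
  m=-1: 0.37841 - 0.06976j × -0.03615 - 0.28066j = -0.03326 - 0.10368j  (running Σ = 0.17804 - 0.14616j)
  m=0: -0.22777 + 0.00000j × 0.14773 + 0.00000j = -0.03365 + 0.00000j  (running Σ = 0.14439 - 0.14616j)
  m=1: -0.37841 - 0.06976j × 0.03615 - 0.28066j = -0.03326 + 0.10368j  (running Σ = 0.11113 - 0.04248j)
  m=2: 0.08559 + 0.03267j × 0.15336 + 0.04018j = 0.01181 + 0.00845j  (running Σ = 0.12294 - 0.03403j)
  m=3: 0.39686 + 0.24162j × 0.10550 - 0.26086j = 0.10490 - 0.07803j  (running Σ = 0.22784 - 0.11206j)
  m=4: 0.33506 + 0.29935j × 0.16936 + 0.09528j = 0.02823 + 0.08262j  (running Σ = 0.25607 - 0.02944j)
  m=5: 0.15699 + 0.20256j × 0.16406 - 0.22009j = 0.07034 - 0.00132j  (running Σ = 0.32641 - 0.03076j)
  m=6: 0.04559 + 0.08822j × 0.19462 + 0.18821j = -0.00773 + 0.02575j  (running Σ = 0.31868 - 0.00501j)
  m=7: 0.00769 + 0.02532j × 0.19413 - 0.15508j = 0.00542 + 0.00372j  (running Σ = 0.32409 - 0.00129j)
  m=8: 0.00049 + 0.00434j × 0.25059 + 0.41250j = -0.00167 + 0.00129j  (running Σ = 0.32243 - 0.00000j)
Σ over m = 0.32243 - 0.00000j; ×(4π/17) → 0.23834 - 0.00000j. Real part: 0.238338

0.238338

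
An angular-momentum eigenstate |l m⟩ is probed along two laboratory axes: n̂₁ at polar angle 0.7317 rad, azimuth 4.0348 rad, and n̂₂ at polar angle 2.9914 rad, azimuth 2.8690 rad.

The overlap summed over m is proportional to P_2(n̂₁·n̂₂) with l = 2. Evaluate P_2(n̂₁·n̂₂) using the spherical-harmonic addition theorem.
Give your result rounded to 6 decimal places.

0.227194

Expand P_2 via completeness: Σ_{m} conj(Y_{2,m}) at Ω₁ times Y_{2,m} at Ω₂ —
  [-2]  conj(Y_{2,-2})(Ω₁) = -0.036893+0.168442i ; Y_{2,-2}(Ω₂) = +0.007394+0.004485i ; Δ = -0.001028+0.001080i
  [-1]  conj(Y_{2,-1})(Ω₁) = -0.240766-0.299207i ; Y_{2,-1}(Ω₂) = +0.110074+0.030771i ; Δ = -0.017295-0.040344i
  [+0]  conj(Y_{2,0})(Ω₁) = +0.208406-0.000000i ; Y_{2,0}(Ω₂) = +0.609599+0.000000i ; Δ = +0.127044+0.000000i
  [+1]  conj(Y_{2,1})(Ω₁) = +0.240766-0.299207i ; Y_{2,1}(Ω₂) = -0.110074+0.030771i ; Δ = -0.017295+0.040344i
  [+2]  conj(Y_{2,2})(Ω₁) = -0.036893-0.168442i ; Y_{2,2}(Ω₂) = +0.007394-0.004485i ; Δ = -0.001028-0.001080i
Accumulated sum +0.090398-0.000000i; after 4π/(2l+1) scaling, +0.227194-0.000000i ⇒ P_2 = 0.227194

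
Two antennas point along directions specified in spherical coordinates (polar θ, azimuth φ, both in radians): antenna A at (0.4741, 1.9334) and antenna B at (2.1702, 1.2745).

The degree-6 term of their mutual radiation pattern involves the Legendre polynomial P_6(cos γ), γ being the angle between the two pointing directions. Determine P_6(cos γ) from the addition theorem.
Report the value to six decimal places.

-0.072686

Addition theorem: P_6(cos γ) = (4π/13) Σ_m Y*_{lm}(Ω₁) Y_{lm}(Ω₂), m = −6…6:
  [-6]  conj(Y_{6,-6})(Ω₁) = (0.002487, -0.003598) ; Y_{6,-6}(Ω₂) = (0.031455, -0.149795) ; Δ = (-0.000461, -0.000486)
  [-5]  conj(Y_{6,-5})(Ω₁) = (-0.028667, -0.007083) ; Y_{6,-5}(Ω₂) = (-0.360838, 0.032314) ; Δ = (0.010573, 0.001629)
  [-4]  conj(Y_{6,-4})(Ω₁) = (0.014346, 0.118593) ; Y_{6,-4}(Ω₂) = (0.155979, 0.384247) ; Δ = (-0.043331, 0.024010)
  [-3]  conj(Y_{6,-3})(Ω₁) = (0.278735, -0.146172) ; Y_{6,-3}(Ω₂) = (0.080445, -0.065307) ; Δ = (0.012877, -0.029962)
  [-2]  conj(Y_{6,-2})(Ω₁) = (-0.377409, -0.334506) ; Y_{6,-2}(Ω₂) = (0.255293, 0.171893) ; Δ = (-0.038851, -0.150271)
  [-1]  conj(Y_{6,-1})(Ω₁) = (-0.114570, 0.301995) ; Y_{6,-1}(Ω₂) = (0.067534, -0.221217) ; Δ = (0.059069, 0.045740)
  [+0]  conj(Y_{6,0})(Ω₁) = (-0.297904, -0.000000) ; Y_{6,0}(Ω₂) = (0.251581, 0.000000) ; Δ = (-0.074947, -0.000000)
  [+1]  conj(Y_{6,1})(Ω₁) = (0.114570, 0.301995) ; Y_{6,1}(Ω₂) = (-0.067534, -0.221217) ; Δ = (0.059069, -0.045740)
  [+2]  conj(Y_{6,2})(Ω₁) = (-0.377409, 0.334506) ; Y_{6,2}(Ω₂) = (0.255293, -0.171893) ; Δ = (-0.038851, 0.150271)
  [+3]  conj(Y_{6,3})(Ω₁) = (-0.278735, -0.146172) ; Y_{6,3}(Ω₂) = (-0.080445, -0.065307) ; Δ = (0.012877, 0.029962)
  [+4]  conj(Y_{6,4})(Ω₁) = (0.014346, -0.118593) ; Y_{6,4}(Ω₂) = (0.155979, -0.384247) ; Δ = (-0.043331, -0.024010)
  [+5]  conj(Y_{6,5})(Ω₁) = (0.028667, -0.007083) ; Y_{6,5}(Ω₂) = (0.360838, 0.032314) ; Δ = (0.010573, -0.001629)
  [+6]  conj(Y_{6,6})(Ω₁) = (0.002487, 0.003598) ; Y_{6,6}(Ω₂) = (0.031455, 0.149795) ; Δ = (-0.000461, 0.000486)
Σ over m = (-0.075195, -0.000000); ×(4π/13) → (-0.072686, -0.000000). Real part: -0.072686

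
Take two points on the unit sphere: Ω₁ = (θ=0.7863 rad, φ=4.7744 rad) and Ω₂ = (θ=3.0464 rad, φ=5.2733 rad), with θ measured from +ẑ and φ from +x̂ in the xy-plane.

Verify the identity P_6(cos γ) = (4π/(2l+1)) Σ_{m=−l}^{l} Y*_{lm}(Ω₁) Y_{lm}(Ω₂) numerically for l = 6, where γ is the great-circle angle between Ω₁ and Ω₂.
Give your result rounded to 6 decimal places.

Expand P_6 via completeness: Σ_{m} conj(Y_{6,m}) at Ω₁ times Y_{6,m} at Ω₂ —
  term(m=-6) = -0.000000-0.000000i   from Y*(Ω₁)=-0.056559-0.022072i, Y(Ω₂)=+0.000000-0.000000i
  term(m=-5) = +0.000002+0.000002i   from Y*(Ω₁)=+0.064054-0.199926i, Y(Ω₂)=-0.000004+0.000012i
  term(m=-4) = -0.000048-0.000106i   from Y*(Ω₁)=+0.389639+0.098680i, Y(Ω₂)=-0.000180-0.000225i
  term(m=-3) = -0.000132+0.001782i   from Y*(Ω₁)=-0.075138+0.399225i, Y(Ω₂)=+0.004372-0.000491i
  term(m=-2) = +0.000958-0.001485i   from Y*(Ω₁)=-0.038286-0.004773i, Y(Ω₂)=-0.019884+0.041271i
  term(m=-1) = +0.094876-0.051696i   from Y*(Ω₁)=-0.022373+0.360336i, Y(Ω₂)=-0.159200-0.253414i
  term(m=+0) = -0.137342-0.000000i   from Y*(Ω₁)=-0.148868-0.000000i, Y(Ω₂)=+0.922575+0.000000i
  term(m=+1) = +0.094876+0.051696i   from Y*(Ω₁)=+0.022373+0.360336i, Y(Ω₂)=+0.159200-0.253414i
  term(m=+2) = +0.000958+0.001485i   from Y*(Ω₁)=-0.038286+0.004773i, Y(Ω₂)=-0.019884-0.041271i
  term(m=+3) = -0.000132-0.001782i   from Y*(Ω₁)=+0.075138+0.399225i, Y(Ω₂)=-0.004372-0.000491i
  term(m=+4) = -0.000048+0.000106i   from Y*(Ω₁)=+0.389639-0.098680i, Y(Ω₂)=-0.000180+0.000225i
  term(m=+5) = +0.000002-0.000002i   from Y*(Ω₁)=-0.064054-0.199926i, Y(Ω₂)=+0.000004+0.000012i
  term(m=+6) = -0.000000+0.000000i   from Y*(Ω₁)=-0.056559+0.022072i, Y(Ω₂)=+0.000000+0.000000i
Accumulated sum +0.053971-0.000000i; after 4π/(2l+1) scaling, +0.052171-0.000000i ⇒ P_6 = 0.052171

0.052171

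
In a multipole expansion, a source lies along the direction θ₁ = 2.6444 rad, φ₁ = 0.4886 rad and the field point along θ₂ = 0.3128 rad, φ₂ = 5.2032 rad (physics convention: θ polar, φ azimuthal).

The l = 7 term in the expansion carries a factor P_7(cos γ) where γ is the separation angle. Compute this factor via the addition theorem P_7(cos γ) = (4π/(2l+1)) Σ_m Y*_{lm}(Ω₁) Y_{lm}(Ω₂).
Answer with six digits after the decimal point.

Expand P_7 via completeness: Σ_{m} conj(Y_{7,m}) at Ω₁ times Y_{7,m} at Ω₂ —
  m=-7: (-0.002700, -0.000772) × (0.000038, 0.000125) = (-0.000000, -0.000000)  (running Σ = (-0.000000, -0.000000))
  m=-6: (0.018935, -0.004036) × (0.001482, 0.000295) = (0.000029, -0.000000)  (running Σ = (0.000029, -0.000001))
  m=-5: (-0.062715, 0.052673) × (0.006920, -0.008426) = (0.000010, 0.000893)  (running Σ = (0.000039, 0.000892))
  m=-4: (0.087984, -0.218000) × (-0.020998, -0.050730) = (-0.012907, 0.000114)  (running Σ = (-0.012867, 0.001006))
  m=-3: (0.046992, 0.445916) × (-0.193936, -0.019138) = (-0.000580, -0.087379)  (running Σ = (-0.013447, -0.086372))
  m=-2: (-0.268812, -0.398372) × (-0.255490, 0.382264) = (0.220962, -0.000977)  (running Σ = (0.207515, -0.087349))
  m=-1: (0.044680, 0.023752) × (0.276357, 0.517106) = (0.000066, 0.029668)  (running Σ = (0.207580, -0.057681))
  m=0: (0.447002, -0.000000) × (0.033018, 0.000000) = (0.014759, 0.000000)  (running Σ = (0.222339, -0.057681))
  m=1: (-0.044680, 0.023752) × (-0.276357, 0.517106) = (0.000066, -0.029668)  (running Σ = (0.222405, -0.087349))
  m=2: (-0.268812, 0.398372) × (-0.255490, -0.382264) = (0.220962, 0.000977)  (running Σ = (0.443367, -0.086372))
  m=3: (-0.046992, 0.445916) × (0.193936, -0.019138) = (-0.000580, 0.087379)  (running Σ = (0.442787, 0.001006))
  m=4: (0.087984, 0.218000) × (-0.020998, 0.050730) = (-0.012907, -0.000114)  (running Σ = (0.429880, 0.000892))
  m=5: (0.062715, 0.052673) × (-0.006920, -0.008426) = (0.000010, -0.000893)  (running Σ = (0.429890, -0.000001))
  m=6: (0.018935, 0.004036) × (0.001482, -0.000295) = (0.000029, 0.000000)  (running Σ = (0.429920, -0.000000))
  m=7: (0.002700, -0.000772) × (-0.000038, 0.000125) = (-0.000000, 0.000000)  (running Σ = (0.429920, -0.000000))
Total Σ_m = (0.429920, -0.000000). Multiply by 0.837758: (0.360169, -0.000000). P_7(cos γ) = 0.360169

0.360169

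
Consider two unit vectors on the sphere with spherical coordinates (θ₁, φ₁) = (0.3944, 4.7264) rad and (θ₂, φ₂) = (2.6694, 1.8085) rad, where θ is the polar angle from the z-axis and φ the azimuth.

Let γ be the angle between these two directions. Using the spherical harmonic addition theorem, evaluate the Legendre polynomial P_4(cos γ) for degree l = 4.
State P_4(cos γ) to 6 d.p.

0.927430

Summing Y*_{l m}(θ₁,φ₁)·Y_{l m}(θ₂,φ₂) over m ∈ [−4, 4]; prefactor 4π/(2·4+1) = 1.396263:
  m=-4: 0.00963 + 0.00054j × 0.01100 - 0.01542j = 0.00011 - 0.00014j  (running Σ = 0.00011 - 0.00014j)
  m=-3: -0.00275 + 0.06550j × -0.06862 - 0.07933j = 0.00539 - 0.00428j  (running Σ = 0.00550 - 0.00442j)
  m=-2: -0.24521 - 0.00687j × -0.28008 + 0.14418j = 0.06967 - 0.03343j  (running Σ = 0.07517 - 0.03785j)
  m=-1: 0.00698 - 0.49781j × 0.11515 + 0.47527j = 0.23739 - 0.05401j  (running Σ = 0.31256 - 0.09186j)
  m=0: 0.30223 + 0.00000j × 0.12935 + 0.00000j = 0.03909 + 0.00000j  (running Σ = 0.35166 - 0.09186j)
  m=1: -0.00698 - 0.49781j × -0.11515 + 0.47527j = 0.23739 + 0.05401j  (running Σ = 0.58905 - 0.03785j)
  m=2: -0.24521 + 0.00687j × -0.28008 - 0.14418j = 0.06967 + 0.03343j  (running Σ = 0.65872 - 0.00442j)
  m=3: 0.00275 + 0.06550j × 0.06862 - 0.07933j = 0.00539 + 0.00428j  (running Σ = 0.66411 - 0.00014j)
  m=4: 0.00963 - 0.00054j × 0.01100 + 0.01542j = 0.00011 + 0.00014j  (running Σ = 0.66422 + 0.00000j)
Accumulated sum 0.66422 + 0.00000j; after 4π/(2l+1) scaling, 0.92743 + 0.00000j ⇒ P_4 = 0.927430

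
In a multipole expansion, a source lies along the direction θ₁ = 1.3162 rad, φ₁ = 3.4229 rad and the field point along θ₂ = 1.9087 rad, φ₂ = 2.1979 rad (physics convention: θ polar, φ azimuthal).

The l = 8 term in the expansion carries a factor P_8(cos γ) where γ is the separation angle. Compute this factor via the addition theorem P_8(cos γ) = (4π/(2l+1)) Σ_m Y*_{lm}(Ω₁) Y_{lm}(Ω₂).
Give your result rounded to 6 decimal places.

-0.100216

Addition theorem: P_8(cos γ) = (4π/17) Σ_m Y*_{lm}(Ω₁) Y_{lm}(Ω₂), m = −8…8:
  [-8]  conj(Y_{8,-8})(Ω₁) = -0.24926 + 0.30845j ; Y_{8,-8}(Ω₂) = 0.09698 + 0.30866j ; Δ = -0.11938 - 0.04702j
  [-7]  conj(Y_{8,-7})(Ω₁) = 0.16014 - 0.38050j ; Y_{8,-7}(Ω₂) = 0.43127 + 0.14420j ; Δ = 0.12393 - 0.14101j
  [-6]  conj(Y_{8,-6})(Ω₁) = 0.00175 - 0.01491j ; Y_{8,-6}(Ω₂) = 0.14000 - 0.10016j ; Δ = -0.00125 - 0.00226j
  [-5]  conj(Y_{8,-5})(Ω₁) = 0.05824 + 0.35134j ; Y_{8,-5}(Ω₂) = -0.00165 + 0.27232j ; Δ = -0.09577 + 0.01528j
  [-4]  conj(Y_{8,-4})(Ω₁) = -0.04958 - 0.10381j ; Y_{8,-4}(Ω₂) = 0.23169 + 0.17006j ; Δ = 0.00617 - 0.03248j
  [-3]  conj(Y_{8,-3})(Ω₁) = -0.19978 - 0.22464j ; Y_{8,-3}(Ω₂) = -0.14208 + 0.04559j ; Δ = 0.03863 + 0.02281j
  [-2]  conj(Y_{8,-2})(Ω₁) = 0.14165 + 0.08933j ; Y_{8,-2}(Ω₂) = -0.09737 + 0.29721j ; Δ = -0.04034 + 0.03340j
  [-1]  conj(Y_{8,-1})(Ω₁) = 0.26042 + 0.07525j ; Y_{8,-1}(Ω₂) = -0.05419 - 0.07478j ; Δ = -0.00849 - 0.02355j
  [+0]  conj(Y_{8,0})(Ω₁) = -0.18175 + 0.00000j ; Y_{8,0}(Ω₂) = -0.31603 + 0.00000j ; Δ = 0.05744 + 0.00000j
  [+1]  conj(Y_{8,1})(Ω₁) = -0.26042 + 0.07525j ; Y_{8,1}(Ω₂) = 0.05419 - 0.07478j ; Δ = -0.00849 + 0.02355j
  [+2]  conj(Y_{8,2})(Ω₁) = 0.14165 - 0.08933j ; Y_{8,2}(Ω₂) = -0.09737 - 0.29721j ; Δ = -0.04034 - 0.03340j
  [+3]  conj(Y_{8,3})(Ω₁) = 0.19978 - 0.22464j ; Y_{8,3}(Ω₂) = 0.14208 + 0.04559j ; Δ = 0.03863 - 0.02281j
  [+4]  conj(Y_{8,4})(Ω₁) = -0.04958 + 0.10381j ; Y_{8,4}(Ω₂) = 0.23169 - 0.17006j ; Δ = 0.00617 + 0.03248j
  [+5]  conj(Y_{8,5})(Ω₁) = -0.05824 + 0.35134j ; Y_{8,5}(Ω₂) = 0.00165 + 0.27232j ; Δ = -0.09577 - 0.01528j
  [+6]  conj(Y_{8,6})(Ω₁) = 0.00175 + 0.01491j ; Y_{8,6}(Ω₂) = 0.14000 + 0.10016j ; Δ = -0.00125 + 0.00226j
  [+7]  conj(Y_{8,7})(Ω₁) = -0.16014 - 0.38050j ; Y_{8,7}(Ω₂) = -0.43127 + 0.14420j ; Δ = 0.12393 + 0.14101j
  [+8]  conj(Y_{8,8})(Ω₁) = -0.24926 - 0.30845j ; Y_{8,8}(Ω₂) = 0.09698 - 0.30866j ; Δ = -0.11938 + 0.04702j
Accumulated sum -0.13557 + 0.00000j; after 4π/(2l+1) scaling, -0.10022 + 0.00000j ⇒ P_8 = -0.100216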